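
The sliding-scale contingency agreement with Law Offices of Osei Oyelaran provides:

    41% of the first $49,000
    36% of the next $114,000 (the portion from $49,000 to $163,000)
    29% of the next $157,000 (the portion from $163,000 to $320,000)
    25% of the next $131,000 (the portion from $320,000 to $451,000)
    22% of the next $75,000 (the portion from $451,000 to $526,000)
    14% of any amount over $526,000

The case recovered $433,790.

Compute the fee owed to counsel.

First $49,000 at 41% = $20,090.00
Next $114,000 at 36% = $41,040.00
Next $157,000 at 29% = $45,530.00
Remaining $113,790 at 25% = $28,447.50
Fee: $20,090.00 + $41,040.00 + $45,530.00 + $28,447.50 = $135,107.50

$135,107.50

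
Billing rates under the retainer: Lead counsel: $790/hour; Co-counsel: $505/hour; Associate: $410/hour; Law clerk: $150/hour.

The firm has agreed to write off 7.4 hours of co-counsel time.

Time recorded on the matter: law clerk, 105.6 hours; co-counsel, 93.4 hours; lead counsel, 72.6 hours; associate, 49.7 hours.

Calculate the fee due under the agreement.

Lead counsel: 72.6 × $790 = $57,354.00
Co-counsel: 93.4 × $505 = $47,167.00
Associate: 49.7 × $410 = $20,377.00
Law clerk: 105.6 × $150 = $15,840.00
Subtotal: $140,738.00
Write-off: 7.4 × $505 = $3,737.00
Total: $140,738.00 − $3,737.00 = $137,001.00

$137,001.00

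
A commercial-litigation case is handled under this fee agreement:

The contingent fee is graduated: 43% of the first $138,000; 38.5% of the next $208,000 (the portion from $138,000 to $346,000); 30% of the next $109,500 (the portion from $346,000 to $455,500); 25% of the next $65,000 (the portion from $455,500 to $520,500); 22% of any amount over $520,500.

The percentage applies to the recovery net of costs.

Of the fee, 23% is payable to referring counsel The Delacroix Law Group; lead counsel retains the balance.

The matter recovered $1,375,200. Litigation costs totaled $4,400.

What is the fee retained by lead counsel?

Fee base (net of costs): $1,375,200 − $4,400 = $1,370,800
First $138,000 at 43% = $59,340.00
Next $208,000 at 38.5% = $80,080.00
Next $109,500 at 30% = $32,850.00
Next $65,000 at 25% = $16,250.00
Remaining $850,300 at 22% = $187,066.00
Fee: $59,340.00 + $80,080.00 + $32,850.00 + $16,250.00 + $187,066.00 = $375,586.00
Referral share: 23% of $375,586.00 = $86,384.78; lead counsel retains $375,586.00 − $86,384.78 = $289,201.22.

$289,201.22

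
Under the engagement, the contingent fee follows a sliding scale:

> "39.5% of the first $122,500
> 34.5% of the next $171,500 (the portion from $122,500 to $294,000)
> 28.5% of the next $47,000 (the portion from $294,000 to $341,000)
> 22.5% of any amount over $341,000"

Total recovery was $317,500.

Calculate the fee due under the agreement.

First $122,500 at 39.5% = $48,387.50
Next $171,500 at 34.5% = $59,167.50
Remaining $23,500 at 28.5% = $6,697.50
Fee: $48,387.50 + $59,167.50 + $6,697.50 = $114,252.50

$114,252.50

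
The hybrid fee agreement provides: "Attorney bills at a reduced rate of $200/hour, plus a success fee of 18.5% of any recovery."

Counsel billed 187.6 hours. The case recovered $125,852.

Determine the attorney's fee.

$60,802.62

Hourly: 187.6 × $200 = $37,520.00
Success fee: 18.5% of $125,852 = $23,282.62
Total: $37,520.00 + $23,282.62 = $60,802.62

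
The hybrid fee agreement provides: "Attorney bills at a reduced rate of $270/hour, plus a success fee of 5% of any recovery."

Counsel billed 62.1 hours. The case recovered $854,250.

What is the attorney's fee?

Hourly: 62.1 × $270 = $16,767.00
Success fee: 5% of $854,250 = $42,712.50
Total: $16,767.00 + $42,712.50 = $59,479.50

$59,479.50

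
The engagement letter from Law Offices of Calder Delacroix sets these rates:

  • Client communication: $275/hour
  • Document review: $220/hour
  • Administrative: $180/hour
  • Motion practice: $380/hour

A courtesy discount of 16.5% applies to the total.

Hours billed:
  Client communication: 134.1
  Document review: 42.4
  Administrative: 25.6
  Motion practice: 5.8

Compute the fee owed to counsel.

Client communication: 134.1 × $275 = $36,877.50
Document review: 42.4 × $220 = $9,328.00
Administrative: 25.6 × $180 = $4,608.00
Motion practice: 5.8 × $380 = $2,204.00
Subtotal: $53,017.50
Less 16.5% discount: −$8,747.89
Total: $53,017.50 − $8,747.89 = $44,269.61

$44,269.61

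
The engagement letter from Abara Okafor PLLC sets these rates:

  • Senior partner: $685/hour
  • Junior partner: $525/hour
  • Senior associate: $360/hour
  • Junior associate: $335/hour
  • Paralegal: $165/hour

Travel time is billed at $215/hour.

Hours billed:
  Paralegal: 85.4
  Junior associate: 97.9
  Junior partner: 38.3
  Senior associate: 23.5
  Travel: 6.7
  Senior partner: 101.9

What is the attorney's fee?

$146,697.00

Senior partner: 101.9 × $685 = $69,801.50
Junior partner: 38.3 × $525 = $20,107.50
Senior associate: 23.5 × $360 = $8,460.00
Junior associate: 97.9 × $335 = $32,796.50
Paralegal: 85.4 × $165 = $14,091.00
Subtotal: $69,801.50 + $20,107.50 + $8,460.00 + $32,796.50 + $14,091.00 = $145,256.50
Travel: 6.7 × $215 = $1,440.50
Total: $145,256.50 + $1,440.50 = $146,697.00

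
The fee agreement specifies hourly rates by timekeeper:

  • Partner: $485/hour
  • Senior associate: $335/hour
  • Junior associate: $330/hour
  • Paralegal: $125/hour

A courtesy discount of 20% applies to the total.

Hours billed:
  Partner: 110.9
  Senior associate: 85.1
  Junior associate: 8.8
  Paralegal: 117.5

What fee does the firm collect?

Partner: 110.9 × $485 = $53,786.50
Senior associate: 85.1 × $335 = $28,508.50
Junior associate: 8.8 × $330 = $2,904.00
Paralegal: 117.5 × $125 = $14,687.50
Subtotal: $99,886.50
Less 20% discount: −$19,977.30
Total: $99,886.50 − $19,977.30 = $79,909.20

$79,909.20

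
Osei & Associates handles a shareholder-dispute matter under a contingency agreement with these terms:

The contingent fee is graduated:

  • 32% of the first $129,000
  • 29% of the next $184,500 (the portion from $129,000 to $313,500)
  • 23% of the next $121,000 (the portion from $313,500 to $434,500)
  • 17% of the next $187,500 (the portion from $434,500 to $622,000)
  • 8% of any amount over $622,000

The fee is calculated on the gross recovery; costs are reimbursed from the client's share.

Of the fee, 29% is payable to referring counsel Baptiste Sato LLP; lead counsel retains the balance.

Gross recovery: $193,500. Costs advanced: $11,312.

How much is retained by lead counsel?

$42,589.35

Fee base is the gross recovery, $193,500; costs are reimbursed separately.
First $129,000 at 32% = $41,280.00
Remaining $64,500 at 29% = $18,705.00
Fee: $41,280.00 + $18,705.00 = $59,985.00
Referral share: 29% of $59,985.00 = $17,395.65; lead counsel retains $59,985.00 − $17,395.65 = $42,589.35.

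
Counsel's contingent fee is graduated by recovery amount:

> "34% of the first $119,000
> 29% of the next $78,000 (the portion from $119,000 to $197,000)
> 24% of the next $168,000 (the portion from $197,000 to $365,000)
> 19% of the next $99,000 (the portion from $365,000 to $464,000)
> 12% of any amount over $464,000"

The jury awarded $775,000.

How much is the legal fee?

First $119,000 at 34% = $40,460.00
Next $78,000 at 29% = $22,620.00
Next $168,000 at 24% = $40,320.00
Next $99,000 at 19% = $18,810.00
Remaining $311,000 at 12% = $37,320.00
Fee: $40,460.00 + $22,620.00 + $40,320.00 + $18,810.00 + $37,320.00 = $159,530.00

$159,530.00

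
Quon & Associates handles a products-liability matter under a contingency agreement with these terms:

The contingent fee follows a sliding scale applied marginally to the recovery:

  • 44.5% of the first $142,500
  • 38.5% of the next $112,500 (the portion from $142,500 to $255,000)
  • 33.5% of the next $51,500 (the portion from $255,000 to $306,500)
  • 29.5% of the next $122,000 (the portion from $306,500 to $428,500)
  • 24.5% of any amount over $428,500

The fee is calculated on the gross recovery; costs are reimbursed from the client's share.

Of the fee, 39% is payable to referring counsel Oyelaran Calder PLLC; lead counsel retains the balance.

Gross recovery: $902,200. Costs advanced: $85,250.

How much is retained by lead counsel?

Fee base is the gross recovery, $902,200; costs are reimbursed separately.
First $142,500 at 44.5% = $63,412.50
Next $112,500 at 38.5% = $43,312.50
Next $51,500 at 33.5% = $17,252.50
Next $122,000 at 29.5% = $35,990.00
Remaining $473,700 at 24.5% = $116,056.50
Fee: $63,412.50 + $43,312.50 + $17,252.50 + $35,990.00 + $116,056.50 = $276,024.00
Referral share: 39% of $276,024.00 = $107,649.36; lead counsel retains $276,024.00 − $107,649.36 = $168,374.64.

$168,374.64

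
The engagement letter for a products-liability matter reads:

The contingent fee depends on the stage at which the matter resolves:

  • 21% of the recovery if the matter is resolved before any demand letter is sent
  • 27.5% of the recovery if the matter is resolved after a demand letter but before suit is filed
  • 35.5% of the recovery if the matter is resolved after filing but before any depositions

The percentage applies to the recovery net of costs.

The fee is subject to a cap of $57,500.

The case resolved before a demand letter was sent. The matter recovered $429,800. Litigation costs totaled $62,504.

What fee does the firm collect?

Fee base (net of costs): $429,800 − $62,504 = $367,296
The matter resolved before a demand letter was sent, so the 21% rate applies.
$367,296 × 21% = $77,132.16
$77,132.16 exceeds the $57,500 cap, so the fee is capped at $57,500.00.

$57,500.00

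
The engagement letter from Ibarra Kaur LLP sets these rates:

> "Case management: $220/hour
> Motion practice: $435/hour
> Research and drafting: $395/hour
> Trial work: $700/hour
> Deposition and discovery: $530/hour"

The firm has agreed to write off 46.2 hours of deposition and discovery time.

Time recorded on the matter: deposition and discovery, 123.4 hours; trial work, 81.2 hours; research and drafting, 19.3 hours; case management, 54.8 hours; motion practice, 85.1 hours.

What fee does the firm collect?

$154,454.00

Case management: 54.8 × $220 = $12,056.00
Motion practice: 85.1 × $435 = $37,018.50
Research and drafting: 19.3 × $395 = $7,623.50
Trial work: 81.2 × $700 = $56,840.00
Deposition and discovery: 123.4 × $530 = $65,402.00
Subtotal: $178,940.00
Write-off: 46.2 × $530 = $24,486.00
Total: $178,940.00 − $24,486.00 = $154,454.00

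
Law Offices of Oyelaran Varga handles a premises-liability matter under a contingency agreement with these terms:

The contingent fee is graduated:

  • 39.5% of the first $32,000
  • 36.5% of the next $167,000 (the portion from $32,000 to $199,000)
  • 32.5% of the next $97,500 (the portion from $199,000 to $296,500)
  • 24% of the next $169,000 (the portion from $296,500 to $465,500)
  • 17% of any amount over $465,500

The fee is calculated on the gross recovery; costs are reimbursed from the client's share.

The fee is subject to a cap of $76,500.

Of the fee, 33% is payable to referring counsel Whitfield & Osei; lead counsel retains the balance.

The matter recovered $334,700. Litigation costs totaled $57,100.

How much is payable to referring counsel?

Fee base is the gross recovery, $334,700; costs are reimbursed separately.
First $32,000 at 39.5% = $12,640.00
Next $167,000 at 36.5% = $60,955.00
Next $97,500 at 32.5% = $31,687.50
Remaining $38,200 at 24% = $9,168.00
Fee: $12,640.00 + $60,955.00 + $31,687.50 + $9,168.00 = $114,450.50
$114,450.50 exceeds the $76,500 cap, so the fee is capped at $76,500.00.
Referral share: 33% of $76,500.00 = $25,245.00; lead counsel retains $76,500.00 − $25,245.00 = $51,255.00.

$25,245.00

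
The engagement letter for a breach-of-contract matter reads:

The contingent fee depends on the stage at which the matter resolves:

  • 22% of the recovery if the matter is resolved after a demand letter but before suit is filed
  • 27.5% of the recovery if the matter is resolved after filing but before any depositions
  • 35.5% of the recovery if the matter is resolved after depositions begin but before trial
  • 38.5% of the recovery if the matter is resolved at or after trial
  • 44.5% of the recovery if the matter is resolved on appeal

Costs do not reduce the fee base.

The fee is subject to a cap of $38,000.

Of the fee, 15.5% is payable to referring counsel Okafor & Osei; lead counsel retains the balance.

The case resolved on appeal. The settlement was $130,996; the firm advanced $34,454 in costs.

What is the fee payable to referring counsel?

Fee base is the gross recovery, $130,996; costs are reimbursed separately.
The matter resolved on appeal, so the 44.5% rate applies.
$130,996 × 44.5% = $58,293.22
$58,293.22 exceeds the $38,000 cap, so the fee is capped at $38,000.00.
Referral share: 15.5% of $38,000.00 = $5,890.00; lead counsel retains $38,000.00 − $5,890.00 = $32,110.00.

$5,890.00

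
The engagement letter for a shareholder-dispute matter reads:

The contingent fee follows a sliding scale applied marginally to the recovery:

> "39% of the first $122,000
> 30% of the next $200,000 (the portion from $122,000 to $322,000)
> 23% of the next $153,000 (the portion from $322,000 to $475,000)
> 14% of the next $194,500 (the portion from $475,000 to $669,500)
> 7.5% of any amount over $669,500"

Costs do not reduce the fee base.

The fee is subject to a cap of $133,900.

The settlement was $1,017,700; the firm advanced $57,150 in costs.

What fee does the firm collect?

Fee base is the gross recovery, $1,017,700; costs are reimbursed separately.
First $122,000 at 39% = $47,580.00
Next $200,000 at 30% = $60,000.00
Next $153,000 at 23% = $35,190.00
Next $194,500 at 14% = $27,230.00
Remaining $348,200 at 7.5% = $26,115.00
Fee: $47,580.00 + $60,000.00 + $35,190.00 + $27,230.00 + $26,115.00 = $196,115.00
$196,115.00 exceeds the $133,900 cap, so the fee is capped at $133,900.00.

$133,900.00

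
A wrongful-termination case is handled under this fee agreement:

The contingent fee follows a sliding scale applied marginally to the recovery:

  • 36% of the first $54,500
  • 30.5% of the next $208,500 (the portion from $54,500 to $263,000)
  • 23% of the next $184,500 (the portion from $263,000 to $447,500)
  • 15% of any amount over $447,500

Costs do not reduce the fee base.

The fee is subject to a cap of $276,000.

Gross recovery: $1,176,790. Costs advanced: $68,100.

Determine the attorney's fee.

$235,041.00

Fee base is the gross recovery, $1,176,790; costs are reimbursed separately.
First $54,500 at 36% = $19,620.00
Next $208,500 at 30.5% = $63,592.50
Next $184,500 at 23% = $42,435.00
Remaining $729,290 at 15% = $109,393.50
Fee: $19,620.00 + $63,592.50 + $42,435.00 + $109,393.50 = $235,041.00
$235,041.00 is under the $276,000 cap.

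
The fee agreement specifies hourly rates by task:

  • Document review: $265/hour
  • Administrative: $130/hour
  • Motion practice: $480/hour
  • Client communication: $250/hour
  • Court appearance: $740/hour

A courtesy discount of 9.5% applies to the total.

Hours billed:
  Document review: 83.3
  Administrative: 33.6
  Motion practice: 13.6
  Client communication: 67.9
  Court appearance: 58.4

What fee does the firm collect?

$84,311.16

Document review: 83.3 × $265 = $22,074.50
Administrative: 33.6 × $130 = $4,368.00
Motion practice: 13.6 × $480 = $6,528.00
Client communication: 67.9 × $250 = $16,975.00
Court appearance: 58.4 × $740 = $43,216.00
Subtotal: $93,161.50
Less 9.5% discount: −$8,850.34
Total: $93,161.50 − $8,850.34 = $84,311.16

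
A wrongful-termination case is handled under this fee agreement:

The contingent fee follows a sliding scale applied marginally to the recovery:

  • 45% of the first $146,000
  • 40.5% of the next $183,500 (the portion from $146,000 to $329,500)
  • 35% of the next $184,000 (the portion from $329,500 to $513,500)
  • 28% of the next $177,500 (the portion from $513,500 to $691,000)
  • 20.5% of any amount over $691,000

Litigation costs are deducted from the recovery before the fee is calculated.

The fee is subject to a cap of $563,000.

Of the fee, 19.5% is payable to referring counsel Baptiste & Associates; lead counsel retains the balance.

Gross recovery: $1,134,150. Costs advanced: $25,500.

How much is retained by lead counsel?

$273,487.28

Fee base (net of costs): $1,134,150 − $25,500 = $1,108,650
First $146,000 at 45% = $65,700.00
Next $183,500 at 40.5% = $74,317.50
Next $184,000 at 35% = $64,400.00
Next $177,500 at 28% = $49,700.00
Remaining $417,650 at 20.5% = $85,618.25
Fee: $65,700.00 + $74,317.50 + $64,400.00 + $49,700.00 + $85,618.25 = $339,735.75
$339,735.75 is under the $563,000 cap.
Referral share: 19.5% of $339,735.75 = $66,248.47; lead counsel retains $339,735.75 − $66,248.47 = $273,487.28.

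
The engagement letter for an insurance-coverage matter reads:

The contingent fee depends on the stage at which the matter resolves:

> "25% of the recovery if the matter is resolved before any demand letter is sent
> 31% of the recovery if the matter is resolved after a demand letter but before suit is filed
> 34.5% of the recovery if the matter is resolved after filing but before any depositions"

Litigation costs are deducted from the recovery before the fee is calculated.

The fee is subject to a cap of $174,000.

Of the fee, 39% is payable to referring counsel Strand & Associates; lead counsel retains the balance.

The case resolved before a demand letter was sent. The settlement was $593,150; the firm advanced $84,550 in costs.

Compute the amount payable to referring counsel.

$49,588.50

Fee base (net of costs): $593,150 − $84,550 = $508,600
The matter resolved before a demand letter was sent, so the 25% rate applies.
$508,600 × 25% = $127,150.00
$127,150.00 is under the $174,000 cap.
Referral share: 39% of $127,150.00 = $49,588.50; lead counsel retains $127,150.00 − $49,588.50 = $77,561.50.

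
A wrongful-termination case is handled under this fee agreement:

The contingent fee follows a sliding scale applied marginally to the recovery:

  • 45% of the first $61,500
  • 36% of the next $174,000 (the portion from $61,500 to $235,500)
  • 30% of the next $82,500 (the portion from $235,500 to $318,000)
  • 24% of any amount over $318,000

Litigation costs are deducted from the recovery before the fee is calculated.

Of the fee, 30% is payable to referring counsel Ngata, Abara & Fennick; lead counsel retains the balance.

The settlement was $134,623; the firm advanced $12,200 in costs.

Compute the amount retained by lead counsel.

$34,725.10

Fee base (net of costs): $134,623 − $12,200 = $122,423
First $61,500 at 45% = $27,675.00
Remaining $60,923 at 36% = $21,932.28
Fee: $27,675.00 + $21,932.28 = $49,607.28
Referral share: 30% of $49,607.28 = $14,882.18; lead counsel retains $49,607.28 − $14,882.18 = $34,725.10.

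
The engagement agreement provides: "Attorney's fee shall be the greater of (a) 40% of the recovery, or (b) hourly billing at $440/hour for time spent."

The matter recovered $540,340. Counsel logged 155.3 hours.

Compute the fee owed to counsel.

(a) 40% of $540,340 = $216,136.00
(b) 155.3 × $440 = $68,332.00
The greater is (a): $216,136.00.

$216,136.00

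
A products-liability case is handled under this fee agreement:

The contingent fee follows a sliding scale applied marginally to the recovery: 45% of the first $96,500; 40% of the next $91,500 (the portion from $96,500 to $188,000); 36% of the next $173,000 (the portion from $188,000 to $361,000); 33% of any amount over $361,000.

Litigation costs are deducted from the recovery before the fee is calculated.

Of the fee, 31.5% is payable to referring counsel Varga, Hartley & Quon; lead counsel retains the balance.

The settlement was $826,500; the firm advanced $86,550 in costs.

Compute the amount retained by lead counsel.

$183,140.57

Fee base (net of costs): $826,500 − $86,550 = $739,950
First $96,500 at 45% = $43,425.00
Next $91,500 at 40% = $36,600.00
Next $173,000 at 36% = $62,280.00
Remaining $378,950 at 33% = $125,053.50
Fee: $43,425.00 + $36,600.00 + $62,280.00 + $125,053.50 = $267,358.50
Referral share: 31.5% of $267,358.50 = $84,217.93; lead counsel retains $267,358.50 − $84,217.93 = $183,140.57.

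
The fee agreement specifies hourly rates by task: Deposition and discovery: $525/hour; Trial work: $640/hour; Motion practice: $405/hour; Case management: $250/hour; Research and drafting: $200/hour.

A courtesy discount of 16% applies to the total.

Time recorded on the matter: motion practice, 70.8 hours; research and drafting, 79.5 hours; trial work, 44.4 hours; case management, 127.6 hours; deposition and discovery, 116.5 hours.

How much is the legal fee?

$139,484.10

Deposition and discovery: 116.5 × $525 = $61,162.50
Trial work: 44.4 × $640 = $28,416.00
Motion practice: 70.8 × $405 = $28,674.00
Case management: 127.6 × $250 = $31,900.00
Research and drafting: 79.5 × $200 = $15,900.00
Subtotal: $166,052.50
Less 16% discount: −$26,568.40
Total: $166,052.50 − $26,568.40 = $139,484.10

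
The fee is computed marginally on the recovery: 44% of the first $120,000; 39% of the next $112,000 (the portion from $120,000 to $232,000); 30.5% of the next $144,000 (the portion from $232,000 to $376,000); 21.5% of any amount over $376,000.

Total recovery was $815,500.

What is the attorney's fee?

First $120,000 at 44% = $52,800.00
Next $112,000 at 39% = $43,680.00
Next $144,000 at 30.5% = $43,920.00
Remaining $439,500 at 21.5% = $94,492.50
Fee: $52,800.00 + $43,680.00 + $43,920.00 + $94,492.50 = $234,892.50

$234,892.50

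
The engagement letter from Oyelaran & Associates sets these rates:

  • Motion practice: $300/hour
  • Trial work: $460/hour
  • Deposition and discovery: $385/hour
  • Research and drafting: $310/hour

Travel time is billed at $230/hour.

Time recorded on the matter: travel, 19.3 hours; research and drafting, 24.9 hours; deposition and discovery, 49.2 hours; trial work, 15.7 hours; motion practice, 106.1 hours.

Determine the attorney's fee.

Motion practice: 106.1 × $300 = $31,830.00
Trial work: 15.7 × $460 = $7,222.00
Deposition and discovery: 49.2 × $385 = $18,942.00
Research and drafting: 24.9 × $310 = $7,719.00
Subtotal: $31,830.00 + $7,222.00 + $18,942.00 + $7,719.00 = $65,713.00
Travel: 19.3 × $230 = $4,439.00
Total: $65,713.00 + $4,439.00 = $70,152.00

$70,152.00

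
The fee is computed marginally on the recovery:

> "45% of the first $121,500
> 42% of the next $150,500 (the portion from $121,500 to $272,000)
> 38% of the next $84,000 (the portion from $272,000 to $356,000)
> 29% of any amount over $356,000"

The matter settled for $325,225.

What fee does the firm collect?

$138,110.50

First $121,500 at 45% = $54,675.00
Next $150,500 at 42% = $63,210.00
Remaining $53,225 at 38% = $20,225.50
Fee: $54,675.00 + $63,210.00 + $20,225.50 = $138,110.50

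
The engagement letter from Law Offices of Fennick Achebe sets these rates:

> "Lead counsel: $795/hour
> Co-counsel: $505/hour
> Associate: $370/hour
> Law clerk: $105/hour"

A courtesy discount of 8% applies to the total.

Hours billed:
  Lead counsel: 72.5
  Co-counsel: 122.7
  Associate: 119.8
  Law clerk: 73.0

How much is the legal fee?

$157,864.64

Lead counsel: 72.5 × $795 = $57,637.50
Co-counsel: 122.7 × $505 = $61,963.50
Associate: 119.8 × $370 = $44,326.00
Law clerk: 73.0 × $105 = $7,665.00
Subtotal: $171,592.00
Less 8% discount: −$13,727.36
Total: $171,592.00 − $13,727.36 = $157,864.64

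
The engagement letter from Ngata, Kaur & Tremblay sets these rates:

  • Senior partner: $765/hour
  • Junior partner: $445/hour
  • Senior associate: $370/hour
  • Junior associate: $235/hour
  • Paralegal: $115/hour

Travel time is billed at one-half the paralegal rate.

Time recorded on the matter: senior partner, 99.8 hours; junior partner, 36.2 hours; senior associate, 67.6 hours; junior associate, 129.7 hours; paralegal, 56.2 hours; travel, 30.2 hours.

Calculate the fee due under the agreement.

Senior partner: 99.8 × $765 = $76,347.00
Junior partner: 36.2 × $445 = $16,109.00
Senior associate: 67.6 × $370 = $25,012.00
Junior associate: 129.7 × $235 = $30,479.50
Paralegal: 56.2 × $115 = $6,463.00
Subtotal: $76,347.00 + $16,109.00 + $25,012.00 + $30,479.50 + $6,463.00 = $154,410.50
Travel: 30.2 × ($115 ÷ 2) = 30.2 × $57.50 = $1,736.50
Total: $154,410.50 + $1,736.50 = $156,147.00

$156,147.00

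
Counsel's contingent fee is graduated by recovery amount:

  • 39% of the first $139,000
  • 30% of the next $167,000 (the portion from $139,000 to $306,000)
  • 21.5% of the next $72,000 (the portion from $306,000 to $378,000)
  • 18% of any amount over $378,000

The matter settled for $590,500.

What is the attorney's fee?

First $139,000 at 39% = $54,210.00
Next $167,000 at 30% = $50,100.00
Next $72,000 at 21.5% = $15,480.00
Remaining $212,500 at 18% = $38,250.00
Fee: $54,210.00 + $50,100.00 + $15,480.00 + $38,250.00 = $158,040.00

$158,040.00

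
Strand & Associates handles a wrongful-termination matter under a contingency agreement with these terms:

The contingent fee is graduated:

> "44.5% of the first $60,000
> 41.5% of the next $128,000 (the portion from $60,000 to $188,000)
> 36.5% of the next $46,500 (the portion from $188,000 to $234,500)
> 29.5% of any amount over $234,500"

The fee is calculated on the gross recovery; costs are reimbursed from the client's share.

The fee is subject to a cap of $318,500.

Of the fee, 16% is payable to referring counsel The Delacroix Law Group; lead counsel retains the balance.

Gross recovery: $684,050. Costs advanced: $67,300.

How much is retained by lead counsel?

$192,704.19

Fee base is the gross recovery, $684,050; costs are reimbursed separately.
First $60,000 at 44.5% = $26,700.00
Next $128,000 at 41.5% = $53,120.00
Next $46,500 at 36.5% = $16,972.50
Remaining $449,550 at 29.5% = $132,617.25
Fee: $26,700.00 + $53,120.00 + $16,972.50 + $132,617.25 = $229,409.75
$229,409.75 is under the $318,500 cap.
Referral share: 16% of $229,409.75 = $36,705.56; lead counsel retains $229,409.75 − $36,705.56 = $192,704.19.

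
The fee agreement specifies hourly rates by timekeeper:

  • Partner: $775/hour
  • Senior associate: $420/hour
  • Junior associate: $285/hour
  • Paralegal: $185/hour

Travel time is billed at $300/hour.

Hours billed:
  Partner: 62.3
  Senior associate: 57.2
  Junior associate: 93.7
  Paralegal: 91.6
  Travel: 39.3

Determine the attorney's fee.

Partner: 62.3 × $775 = $48,282.50
Senior associate: 57.2 × $420 = $24,024.00
Junior associate: 93.7 × $285 = $26,704.50
Paralegal: 91.6 × $185 = $16,946.00
Subtotal: $48,282.50 + $24,024.00 + $26,704.50 + $16,946.00 = $115,957.00
Travel: 39.3 × $300 = $11,790.00
Total: $115,957.00 + $11,790.00 = $127,747.00

$127,747.00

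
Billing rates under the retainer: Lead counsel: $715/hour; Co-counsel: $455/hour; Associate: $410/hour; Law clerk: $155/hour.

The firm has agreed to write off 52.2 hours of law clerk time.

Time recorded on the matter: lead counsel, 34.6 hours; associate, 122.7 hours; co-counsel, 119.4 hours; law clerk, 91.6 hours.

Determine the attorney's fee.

Lead counsel: 34.6 × $715 = $24,739.00
Co-counsel: 119.4 × $455 = $54,327.00
Associate: 122.7 × $410 = $50,307.00
Law clerk: 91.6 × $155 = $14,198.00
Subtotal: $143,571.00
Write-off: 52.2 × $155 = $8,091.00
Total: $143,571.00 − $8,091.00 = $135,480.00

$135,480.00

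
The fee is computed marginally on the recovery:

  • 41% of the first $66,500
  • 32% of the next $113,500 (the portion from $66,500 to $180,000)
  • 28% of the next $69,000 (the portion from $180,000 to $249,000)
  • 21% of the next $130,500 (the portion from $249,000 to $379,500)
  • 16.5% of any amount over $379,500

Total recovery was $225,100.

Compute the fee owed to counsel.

First $66,500 at 41% = $27,265.00
Next $113,500 at 32% = $36,320.00
Remaining $45,100 at 28% = $12,628.00
Fee: $27,265.00 + $36,320.00 + $12,628.00 = $76,213.00

$76,213.00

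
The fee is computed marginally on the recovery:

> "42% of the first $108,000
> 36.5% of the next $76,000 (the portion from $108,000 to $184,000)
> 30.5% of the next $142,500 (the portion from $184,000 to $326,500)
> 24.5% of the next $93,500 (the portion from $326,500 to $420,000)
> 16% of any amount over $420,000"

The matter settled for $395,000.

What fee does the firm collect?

First $108,000 at 42% = $45,360.00
Next $76,000 at 36.5% = $27,740.00
Next $142,500 at 30.5% = $43,462.50
Remaining $68,500 at 24.5% = $16,782.50
Fee: $45,360.00 + $27,740.00 + $43,462.50 + $16,782.50 = $133,345.00

$133,345.00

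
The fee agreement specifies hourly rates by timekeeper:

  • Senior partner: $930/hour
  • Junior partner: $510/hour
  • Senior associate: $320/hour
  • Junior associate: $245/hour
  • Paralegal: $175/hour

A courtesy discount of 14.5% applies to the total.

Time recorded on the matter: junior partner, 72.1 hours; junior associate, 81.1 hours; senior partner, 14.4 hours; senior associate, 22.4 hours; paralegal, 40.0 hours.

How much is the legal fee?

$71,991.43

Senior partner: 14.4 × $930 = $13,392.00
Junior partner: 72.1 × $510 = $36,771.00
Senior associate: 22.4 × $320 = $7,168.00
Junior associate: 81.1 × $245 = $19,869.50
Paralegal: 40.0 × $175 = $7,000.00
Subtotal: $84,200.50
Less 14.5% discount: −$12,209.07
Total: $84,200.50 − $12,209.07 = $71,991.43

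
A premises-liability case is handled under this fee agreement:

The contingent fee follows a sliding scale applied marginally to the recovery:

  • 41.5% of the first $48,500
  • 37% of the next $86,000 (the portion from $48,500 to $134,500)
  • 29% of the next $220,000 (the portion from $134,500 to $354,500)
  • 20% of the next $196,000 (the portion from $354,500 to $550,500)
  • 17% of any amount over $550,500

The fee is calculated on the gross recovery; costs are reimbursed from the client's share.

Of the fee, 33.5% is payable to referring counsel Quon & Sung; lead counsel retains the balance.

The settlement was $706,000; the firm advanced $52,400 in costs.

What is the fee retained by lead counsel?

$120,619.36

Fee base is the gross recovery, $706,000; costs are reimbursed separately.
First $48,500 at 41.5% = $20,127.50
Next $86,000 at 37% = $31,820.00
Next $220,000 at 29% = $63,800.00
Next $196,000 at 20% = $39,200.00
Remaining $155,500 at 17% = $26,435.00
Fee: $20,127.50 + $31,820.00 + $63,800.00 + $39,200.00 + $26,435.00 = $181,382.50
Referral share: 33.5% of $181,382.50 = $60,763.14; lead counsel retains $181,382.50 − $60,763.14 = $120,619.36.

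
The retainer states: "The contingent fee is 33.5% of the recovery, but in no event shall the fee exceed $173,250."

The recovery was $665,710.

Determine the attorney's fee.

$173,250.00

33.5% of $665,710 = $223,012.85
That exceeds the $173,250 cap, so the fee is capped at $173,250.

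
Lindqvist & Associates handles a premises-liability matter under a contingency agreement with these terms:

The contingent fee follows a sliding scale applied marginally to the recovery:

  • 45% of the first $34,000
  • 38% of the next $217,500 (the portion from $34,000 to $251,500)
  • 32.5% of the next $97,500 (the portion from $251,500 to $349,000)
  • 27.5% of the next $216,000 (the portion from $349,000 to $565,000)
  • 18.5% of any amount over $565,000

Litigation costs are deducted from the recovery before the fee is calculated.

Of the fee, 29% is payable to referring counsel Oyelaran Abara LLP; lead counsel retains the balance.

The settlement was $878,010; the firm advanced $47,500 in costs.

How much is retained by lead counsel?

$169,091.36

Fee base (net of costs): $878,010 − $47,500 = $830,510
First $34,000 at 45% = $15,300.00
Next $217,500 at 38% = $82,650.00
Next $97,500 at 32.5% = $31,687.50
Next $216,000 at 27.5% = $59,400.00
Remaining $265,510 at 18.5% = $49,119.35
Fee: $15,300.00 + $82,650.00 + $31,687.50 + $59,400.00 + $49,119.35 = $238,156.85
Referral share: 29% of $238,156.85 = $69,065.49; lead counsel retains $238,156.85 − $69,065.49 = $169,091.36.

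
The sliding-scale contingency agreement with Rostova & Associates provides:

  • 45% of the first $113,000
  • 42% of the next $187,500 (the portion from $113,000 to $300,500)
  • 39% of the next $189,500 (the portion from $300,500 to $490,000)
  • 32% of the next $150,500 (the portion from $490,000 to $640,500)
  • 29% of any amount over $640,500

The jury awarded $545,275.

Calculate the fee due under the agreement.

$221,193.00

First $113,000 at 45% = $50,850.00
Next $187,500 at 42% = $78,750.00
Next $189,500 at 39% = $73,905.00
Remaining $55,275 at 32% = $17,688.00
Fee: $50,850.00 + $78,750.00 + $73,905.00 + $17,688.00 = $221,193.00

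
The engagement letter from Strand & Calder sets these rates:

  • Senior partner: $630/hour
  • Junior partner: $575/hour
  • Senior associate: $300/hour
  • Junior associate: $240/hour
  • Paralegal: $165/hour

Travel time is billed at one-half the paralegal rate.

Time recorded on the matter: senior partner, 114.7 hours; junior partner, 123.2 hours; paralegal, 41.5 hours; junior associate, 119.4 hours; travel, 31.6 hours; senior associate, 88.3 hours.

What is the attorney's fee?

$207,701.50

Senior partner: 114.7 × $630 = $72,261.00
Junior partner: 123.2 × $575 = $70,840.00
Senior associate: 88.3 × $300 = $26,490.00
Junior associate: 119.4 × $240 = $28,656.00
Paralegal: 41.5 × $165 = $6,847.50
Subtotal: $72,261.00 + $70,840.00 + $26,490.00 + $28,656.00 + $6,847.50 = $205,094.50
Travel: 31.6 × ($165 ÷ 2) = 31.6 × $82.50 = $2,607.00
Total: $205,094.50 + $2,607.00 = $207,701.50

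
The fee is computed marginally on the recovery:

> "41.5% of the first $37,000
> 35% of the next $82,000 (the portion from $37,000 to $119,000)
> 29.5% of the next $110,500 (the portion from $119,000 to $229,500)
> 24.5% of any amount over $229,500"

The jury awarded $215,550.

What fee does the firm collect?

$72,537.25

First $37,000 at 41.5% = $15,355.00
Next $82,000 at 35% = $28,700.00
Remaining $96,550 at 29.5% = $28,482.25
Fee: $15,355.00 + $28,700.00 + $28,482.25 = $72,537.25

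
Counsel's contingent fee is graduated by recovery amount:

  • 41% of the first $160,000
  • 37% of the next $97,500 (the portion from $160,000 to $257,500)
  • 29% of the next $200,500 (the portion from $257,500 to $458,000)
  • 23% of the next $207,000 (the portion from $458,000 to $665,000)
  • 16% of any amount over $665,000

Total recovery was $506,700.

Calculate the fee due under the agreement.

First $160,000 at 41% = $65,600.00
Next $97,500 at 37% = $36,075.00
Next $200,500 at 29% = $58,145.00
Remaining $48,700 at 23% = $11,201.00
Fee: $65,600.00 + $36,075.00 + $58,145.00 + $11,201.00 = $171,021.00

$171,021.00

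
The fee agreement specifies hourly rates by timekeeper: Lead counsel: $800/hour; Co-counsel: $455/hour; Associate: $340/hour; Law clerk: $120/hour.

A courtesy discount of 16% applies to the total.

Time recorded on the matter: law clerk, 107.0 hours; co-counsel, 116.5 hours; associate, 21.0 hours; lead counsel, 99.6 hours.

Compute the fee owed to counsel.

Lead counsel: 99.6 × $800 = $79,680.00
Co-counsel: 116.5 × $455 = $53,007.50
Associate: 21.0 × $340 = $7,140.00
Law clerk: 107.0 × $120 = $12,840.00
Subtotal: $152,667.50
Less 16% discount: −$24,426.80
Total: $152,667.50 − $24,426.80 = $128,240.70

$128,240.70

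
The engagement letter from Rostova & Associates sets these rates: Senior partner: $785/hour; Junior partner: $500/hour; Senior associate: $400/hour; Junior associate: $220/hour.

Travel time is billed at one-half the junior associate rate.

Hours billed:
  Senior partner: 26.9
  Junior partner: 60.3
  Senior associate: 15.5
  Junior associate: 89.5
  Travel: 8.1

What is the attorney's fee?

Senior partner: 26.9 × $785 = $21,116.50
Junior partner: 60.3 × $500 = $30,150.00
Senior associate: 15.5 × $400 = $6,200.00
Junior associate: 89.5 × $220 = $19,690.00
Subtotal: $21,116.50 + $30,150.00 + $6,200.00 + $19,690.00 = $77,156.50
Travel: 8.1 × ($220 ÷ 2) = 8.1 × $110.00 = $891.00
Total: $77,156.50 + $891.00 = $78,047.50

$78,047.50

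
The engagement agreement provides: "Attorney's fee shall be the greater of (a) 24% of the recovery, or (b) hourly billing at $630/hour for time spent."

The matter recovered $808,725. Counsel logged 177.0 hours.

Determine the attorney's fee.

$194,094.00

(a) 24% of $808,725 = $194,094.00
(b) 177.0 × $630 = $111,510.00
The greater is (a): $194,094.00.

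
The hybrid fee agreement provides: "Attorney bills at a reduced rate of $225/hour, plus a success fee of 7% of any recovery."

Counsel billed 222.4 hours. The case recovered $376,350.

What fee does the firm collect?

Hourly: 222.4 × $225 = $50,040.00
Success fee: 7% of $376,350 = $26,344.50
Total: $50,040.00 + $26,344.50 = $76,384.50

$76,384.50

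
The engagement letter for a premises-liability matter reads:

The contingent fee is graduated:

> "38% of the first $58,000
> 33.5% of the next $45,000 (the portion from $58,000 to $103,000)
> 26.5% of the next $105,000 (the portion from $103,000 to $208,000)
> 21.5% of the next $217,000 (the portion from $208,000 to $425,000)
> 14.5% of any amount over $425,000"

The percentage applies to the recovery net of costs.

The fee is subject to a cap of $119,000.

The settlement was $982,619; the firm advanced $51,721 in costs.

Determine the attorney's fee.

Fee base (net of costs): $982,619 − $51,721 = $930,898
First $58,000 at 38% = $22,040.00
Next $45,000 at 33.5% = $15,075.00
Next $105,000 at 26.5% = $27,825.00
Next $217,000 at 21.5% = $46,655.00
Remaining $505,898 at 14.5% = $73,355.21
Fee: $22,040.00 + $15,075.00 + $27,825.00 + $46,655.00 + $73,355.21 = $184,950.21
$184,950.21 exceeds the $119,000 cap, so the fee is capped at $119,000.00.

$119,000.00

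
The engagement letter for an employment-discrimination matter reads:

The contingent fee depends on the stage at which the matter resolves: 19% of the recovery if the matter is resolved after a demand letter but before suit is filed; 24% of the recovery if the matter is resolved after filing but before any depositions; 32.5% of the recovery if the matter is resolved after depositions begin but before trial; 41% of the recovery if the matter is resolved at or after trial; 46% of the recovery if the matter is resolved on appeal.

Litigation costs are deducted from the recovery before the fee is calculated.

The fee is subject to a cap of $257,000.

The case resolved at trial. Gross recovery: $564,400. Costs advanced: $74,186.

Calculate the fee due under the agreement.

Fee base (net of costs): $564,400 − $74,186 = $490,214
The matter resolved at trial, so the 41% rate applies.
$490,214 × 41% = $200,987.74
$200,987.74 is under the $257,000 cap.

$200,987.74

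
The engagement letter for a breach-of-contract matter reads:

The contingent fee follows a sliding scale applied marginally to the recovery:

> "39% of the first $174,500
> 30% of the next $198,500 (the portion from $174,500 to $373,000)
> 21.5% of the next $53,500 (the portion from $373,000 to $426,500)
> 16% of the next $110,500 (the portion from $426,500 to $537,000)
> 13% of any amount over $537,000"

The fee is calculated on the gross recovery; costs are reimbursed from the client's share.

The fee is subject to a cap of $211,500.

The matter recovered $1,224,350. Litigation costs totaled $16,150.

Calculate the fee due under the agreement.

$211,500.00

Fee base is the gross recovery, $1,224,350; costs are reimbursed separately.
First $174,500 at 39% = $68,055.00
Next $198,500 at 30% = $59,550.00
Next $53,500 at 21.5% = $11,502.50
Next $110,500 at 16% = $17,680.00
Remaining $687,350 at 13% = $89,355.50
Fee: $68,055.00 + $59,550.00 + $11,502.50 + $17,680.00 + $89,355.50 = $246,143.00
$246,143.00 exceeds the $211,500 cap, so the fee is capped at $211,500.00.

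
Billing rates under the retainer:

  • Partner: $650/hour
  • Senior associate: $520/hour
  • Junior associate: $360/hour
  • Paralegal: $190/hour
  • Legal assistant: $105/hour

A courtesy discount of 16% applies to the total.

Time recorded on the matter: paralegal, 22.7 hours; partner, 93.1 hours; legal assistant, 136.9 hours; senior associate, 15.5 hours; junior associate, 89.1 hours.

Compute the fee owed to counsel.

$100,244.34

Partner: 93.1 × $650 = $60,515.00
Senior associate: 15.5 × $520 = $8,060.00
Junior associate: 89.1 × $360 = $32,076.00
Paralegal: 22.7 × $190 = $4,313.00
Legal assistant: 136.9 × $105 = $14,374.50
Subtotal: $119,338.50
Less 16% discount: −$19,094.16
Total: $119,338.50 − $19,094.16 = $100,244.34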